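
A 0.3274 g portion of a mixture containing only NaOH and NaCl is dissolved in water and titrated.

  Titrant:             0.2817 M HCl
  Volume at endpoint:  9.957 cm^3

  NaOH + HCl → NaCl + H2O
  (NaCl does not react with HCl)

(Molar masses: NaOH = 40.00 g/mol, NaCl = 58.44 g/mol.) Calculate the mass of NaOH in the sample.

n(HCl) = 0.009957 × 0.2817 = 2.805 × 10^-3 mol
Let x = n(NaOH), y = n(NaCl).
Titrant: 1x = 2.805 × 10^-3;  mass: 40.00x + 58.44y = 0.3274
Solving, x = 2.805 × 10^-3 mol, y = 3.682 × 10^-3 mol
mass of NaOH = 2.805 × 10^-3 × 40.00 = 0.1122 g

0.1122 g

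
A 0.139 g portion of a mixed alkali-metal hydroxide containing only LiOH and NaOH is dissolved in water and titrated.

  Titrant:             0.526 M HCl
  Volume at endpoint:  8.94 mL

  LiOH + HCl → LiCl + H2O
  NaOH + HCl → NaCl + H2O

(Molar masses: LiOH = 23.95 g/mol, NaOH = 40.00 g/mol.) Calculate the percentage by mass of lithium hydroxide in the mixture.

n(HCl) = 0.00894 × 0.526 = 4.70 × 10^-3 mol
Let x = n(LiOH), y = n(NaOH).
Titrant: 1x + 1y = 4.70 × 10^-3;  mass: 23.95x + 40.00y = 0.139
Solving, x = 3.06 × 10^-3 mol, y = 1.64 × 10^-3 mol
mass of LiOH = 3.06 × 10^-3 × 23.95 = 0.0733 g
% LiOH = 0.0733 / 0.139 × 100 = 52.7 %

52.7 %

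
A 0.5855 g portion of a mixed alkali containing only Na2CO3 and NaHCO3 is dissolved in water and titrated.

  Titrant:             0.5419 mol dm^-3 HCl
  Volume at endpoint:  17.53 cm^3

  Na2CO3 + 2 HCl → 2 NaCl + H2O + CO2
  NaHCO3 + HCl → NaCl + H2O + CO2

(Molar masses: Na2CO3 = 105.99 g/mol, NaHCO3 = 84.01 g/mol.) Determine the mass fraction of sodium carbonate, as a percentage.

n(HCl) = 0.01753 × 0.5419 = 9.500 × 10^-3 mol
Let x = n(Na2CO3), y = n(NaHCO3).
Titrant: 2x + 1y = 9.500 × 10^-3;  mass: 105.99x + 84.01y = 0.5855
Solving, x = 3.427 × 10^-3 mol, y = 2.646 × 10^-3 mol
mass of Na2CO3 = 3.427 × 10^-3 × 105.99 = 0.3632 g
% Na2CO3 = 0.3632 / 0.5855 × 100 = 62.03 %

62.03 %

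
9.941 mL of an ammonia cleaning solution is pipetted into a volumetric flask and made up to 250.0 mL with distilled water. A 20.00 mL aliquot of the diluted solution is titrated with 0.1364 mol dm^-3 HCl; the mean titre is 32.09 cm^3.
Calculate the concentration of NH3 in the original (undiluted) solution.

5.504 mol/L

NH3 + HCl → NH4Cl
n(HCl) = 0.03209 × 0.1364 = 4.377 × 10^-3 mol
n(NH3) in the aliquot = 4.377 × 10^-3 mol (1:1 ratio)
[NH3]_dilute = 4.377 × 10^-3 / 0.02000 = 0.2189 mol/L
Dilution factor = 250.0 / 9.941 = 25.15
[NH3]_stock = 0.2189 × 25.15 = 5.504 mol/L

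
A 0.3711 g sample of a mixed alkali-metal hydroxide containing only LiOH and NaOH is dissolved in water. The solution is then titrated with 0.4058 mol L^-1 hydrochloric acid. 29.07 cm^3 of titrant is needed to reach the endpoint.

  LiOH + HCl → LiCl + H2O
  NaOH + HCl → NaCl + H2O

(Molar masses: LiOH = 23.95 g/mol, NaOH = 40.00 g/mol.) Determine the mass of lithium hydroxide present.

n(HCl) = 0.02907 × 0.4058 = 0.01180 mol
Let x = n(LiOH), y = n(NaOH).
Titrant: 1x + 1y = 0.01180;  mass: 23.95x + 40.00y = 0.3711
Solving, x = 6.278 × 10^-3 mol, y = 5.518 × 10^-3 mol
mass of LiOH = 6.278 × 10^-3 × 23.95 = 0.1504 g

0.1504 g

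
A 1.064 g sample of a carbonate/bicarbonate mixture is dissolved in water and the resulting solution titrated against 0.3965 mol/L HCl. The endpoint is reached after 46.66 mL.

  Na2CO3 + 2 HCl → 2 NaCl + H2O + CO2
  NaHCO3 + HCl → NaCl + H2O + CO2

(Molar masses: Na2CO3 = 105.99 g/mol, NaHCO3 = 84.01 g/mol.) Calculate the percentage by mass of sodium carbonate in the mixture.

n(HCl) = 0.04666 × 0.3965 = 0.01850 mol
Let x = n(Na2CO3), y = n(NaHCO3).
Titrant: 2x + 1y = 0.01850;  mass: 105.99x + 84.01y = 1.064
Solving, x = 7.903 × 10^-3 mol, y = 2.694 × 10^-3 mol
mass of Na2CO3 = 7.903 × 10^-3 × 105.99 = 0.8377 g
% Na2CO3 = 0.8377 / 1.064 × 100 = 78.73 %

78.73 %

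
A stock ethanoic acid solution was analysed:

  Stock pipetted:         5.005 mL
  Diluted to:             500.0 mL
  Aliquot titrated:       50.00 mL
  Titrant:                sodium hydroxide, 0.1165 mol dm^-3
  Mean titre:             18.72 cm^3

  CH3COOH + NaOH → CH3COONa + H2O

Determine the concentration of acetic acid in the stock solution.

4.357 mol/L

n(NaOH) = 0.01872 × 0.1165 = 2.181 × 10^-3 mol
n(CH3COOH) in the aliquot = 2.181 × 10^-3 mol (1:1 ratio)
[CH3COOH]_dilute = 2.181 × 10^-3 / 0.05000 = 0.04362 mol/L
Dilution factor = 500.0 / 5.005 = 99.90
[CH3COOH]_stock = 0.04362 × 99.90 = 4.357 mol/L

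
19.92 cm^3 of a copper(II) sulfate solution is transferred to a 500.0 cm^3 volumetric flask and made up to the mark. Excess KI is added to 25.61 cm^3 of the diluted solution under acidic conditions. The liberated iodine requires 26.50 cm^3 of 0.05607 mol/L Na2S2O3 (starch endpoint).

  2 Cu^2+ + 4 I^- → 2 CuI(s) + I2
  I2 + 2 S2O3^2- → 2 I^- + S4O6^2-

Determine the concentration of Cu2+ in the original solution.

1.456 mol/L

n(S2O3^2-) = 0.02650 × 0.05607 = 1.486 × 10^-3 mol
n(I2) = n(S2O3^2-)/2 = 7.429 × 10^-4 mol
From the 2:1 ratio, n(Cu2+) in the aliquot = 2/1 × 7.429 × 10^-4 = 1.486 × 10^-3 mol
[Cu2+]_dilute = 1.486 × 10^-3 / 0.02561 = 0.05802 mol/L
[Cu2+]_original = 0.05802 × 500.0/19.92 = 1.456 mol/L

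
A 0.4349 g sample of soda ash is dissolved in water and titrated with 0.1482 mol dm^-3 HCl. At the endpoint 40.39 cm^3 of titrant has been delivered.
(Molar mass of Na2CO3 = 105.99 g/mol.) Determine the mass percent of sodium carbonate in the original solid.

Na2CO3 + 2 HCl → 2 NaCl + H2O + CO2
n(HCl) = 0.04039 L × 0.1482 mol/L = 5.986 × 10^-3 mol
From the 1:2 ratio, n(Na2CO3) = 1/2 × 5.986 × 10^-3 = 2.993 × 10^-3 mol
mass of Na2CO3 = 2.993 × 10^-3 × 105.99 g/mol = 0.3172 g
% Na2CO3 = 0.3172 / 0.4349 × 100 = 72.94 %

72.94 %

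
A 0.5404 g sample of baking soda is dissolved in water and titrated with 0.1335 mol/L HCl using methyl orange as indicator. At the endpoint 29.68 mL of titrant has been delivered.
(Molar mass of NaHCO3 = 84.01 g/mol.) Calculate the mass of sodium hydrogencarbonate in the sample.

0.3329 g

NaHCO3 + HCl → NaCl + H2O + CO2
n(HCl) = 0.02968 L × 0.1335 mol/L = 3.962 × 10^-3 mol
n(NaHCO3) = 3.962 × 10^-3 mol (1:1 ratio)
mass of NaHCO3 = 3.962 × 10^-3 × 84.01 g/mol = 0.3329 g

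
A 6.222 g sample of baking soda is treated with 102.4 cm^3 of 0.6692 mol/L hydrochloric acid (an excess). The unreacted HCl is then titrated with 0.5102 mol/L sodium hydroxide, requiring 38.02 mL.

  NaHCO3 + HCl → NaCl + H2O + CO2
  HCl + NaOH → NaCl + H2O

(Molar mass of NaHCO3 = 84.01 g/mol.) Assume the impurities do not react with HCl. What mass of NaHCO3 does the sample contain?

4.127 g

n(HCl) added = 0.1024 × 0.6692 = 0.06853 mol
n(NaOH) used in back-titration = 0.03802 × 0.5102 = 0.01940 mol
n(HCl) left over = 0.01940 mol (1:1 ratio)
n(HCl) consumed by analyte = 0.06853 − 0.01940 = 0.04913 mol
n(NaHCO3) = 0.04913 mol (1:1 ratio)
mass of NaHCO3 = 0.04913 × 84.01 = 4.127 g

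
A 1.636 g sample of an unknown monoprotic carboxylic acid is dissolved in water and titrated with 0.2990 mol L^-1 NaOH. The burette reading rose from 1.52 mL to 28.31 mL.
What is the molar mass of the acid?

n(NaOH) = 0.02679 L × 0.2990 mol/L = 8.010 × 10^-3 mol
n(HA) = 8.010 × 10^-3 mol (1:1 ratio)
M = m / n = 1.636 g / 8.010 × 10^-3 mol = 204.2 g/mol

204.2 g/mol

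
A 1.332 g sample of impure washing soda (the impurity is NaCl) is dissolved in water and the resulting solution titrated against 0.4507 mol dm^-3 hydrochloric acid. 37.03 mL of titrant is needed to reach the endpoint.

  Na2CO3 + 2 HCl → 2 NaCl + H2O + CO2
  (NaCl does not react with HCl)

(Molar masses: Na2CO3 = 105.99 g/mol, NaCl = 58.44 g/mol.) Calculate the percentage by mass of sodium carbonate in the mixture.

n(HCl) = 0.03703 × 0.4507 = 0.01669 mol
Let x = n(Na2CO3), y = n(NaCl).
Titrant: 2x = 0.01669;  mass: 105.99x + 58.44y = 1.332
Solving, x = 8.345 × 10^-3 mol, y = 7.658 × 10^-3 mol
mass of Na2CO3 = 8.345 × 10^-3 × 105.99 = 0.8845 g
% Na2CO3 = 0.8845 / 1.332 × 100 = 66.40 %

66.40 %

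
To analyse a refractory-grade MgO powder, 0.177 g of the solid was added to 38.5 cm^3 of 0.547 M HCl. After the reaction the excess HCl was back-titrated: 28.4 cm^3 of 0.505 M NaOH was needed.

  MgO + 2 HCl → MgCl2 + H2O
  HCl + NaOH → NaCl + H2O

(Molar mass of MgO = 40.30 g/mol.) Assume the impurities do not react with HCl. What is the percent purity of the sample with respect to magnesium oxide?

76.5 %

n(HCl) added = 0.0385 × 0.547 = 0.0211 mol
n(NaOH) used in back-titration = 0.0284 × 0.505 = 0.0143 mol
n(HCl) left over = 0.0143 mol (1:1 ratio)
n(HCl) consumed by analyte = 0.0211 − 0.0143 = 6.72 × 10^-3 mol
From the 1:2 ratio, n(MgO) = 1/2 × 6.72 × 10^-3 = 3.36 × 10^-3 mol
mass of MgO = 3.36 × 10^-3 × 40.30 = 0.135 g
% MgO = 0.135 / 0.177 × 100 = 76.5 %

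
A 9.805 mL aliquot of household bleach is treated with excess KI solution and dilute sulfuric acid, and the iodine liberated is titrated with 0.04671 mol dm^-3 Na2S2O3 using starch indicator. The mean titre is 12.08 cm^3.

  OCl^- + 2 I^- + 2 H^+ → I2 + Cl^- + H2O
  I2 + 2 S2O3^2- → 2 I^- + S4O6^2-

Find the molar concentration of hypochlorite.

n(S2O3^2-) = 0.01208 × 0.04671 = 5.643 × 10^-4 mol
n(I2) = n(S2O3^2-)/2 = 2.821 × 10^-4 mol
n(OCl^-) in the aliquot = 2.821 × 10^-4 mol (1:1 ratio)
[OCl^-] = 2.821 × 10^-4 / 0.009805 = 0.02877 mol/L

0.02877 mol/L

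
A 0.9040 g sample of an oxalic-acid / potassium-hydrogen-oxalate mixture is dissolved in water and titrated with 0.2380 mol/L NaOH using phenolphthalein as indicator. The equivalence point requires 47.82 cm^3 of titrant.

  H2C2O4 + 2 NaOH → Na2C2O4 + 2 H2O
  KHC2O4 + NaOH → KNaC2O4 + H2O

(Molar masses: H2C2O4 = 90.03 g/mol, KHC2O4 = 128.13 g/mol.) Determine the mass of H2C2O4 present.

0.3002 g

n(NaOH) = 0.04782 × 0.2380 = 0.01138 mol
Let x = n(H2C2O4), y = n(KHC2O4).
Titrant: 2x + 1y = 0.01138;  mass: 90.03x + 128.13y = 0.9040
Solving, x = 3.334 × 10^-3 mol, y = 4.712 × 10^-3 mol
mass of H2C2O4 = 3.334 × 10^-3 × 90.03 = 0.3002 g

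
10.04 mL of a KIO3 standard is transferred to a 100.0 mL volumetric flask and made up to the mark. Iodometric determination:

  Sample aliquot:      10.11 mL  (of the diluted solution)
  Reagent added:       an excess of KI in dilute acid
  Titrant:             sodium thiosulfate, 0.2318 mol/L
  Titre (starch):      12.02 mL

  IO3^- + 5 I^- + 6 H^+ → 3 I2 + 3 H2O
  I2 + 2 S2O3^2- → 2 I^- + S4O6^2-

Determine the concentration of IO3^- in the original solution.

n(S2O3^2-) = 0.01202 × 0.2318 = 2.786 × 10^-3 mol
n(I2) = n(S2O3^2-)/2 = 1.393 × 10^-3 mol
From the 1:3 ratio, n(IO3^-) in the aliquot = 1/3 × 1.393 × 10^-3 = 4.644 × 10^-4 mol
[IO3^-]_dilute = 4.644 × 10^-4 / 0.01011 = 0.04593 mol/L
[IO3^-]_original = 0.04593 × 100.0/10.04 = 0.4575 mol/L

0.4575 mol/L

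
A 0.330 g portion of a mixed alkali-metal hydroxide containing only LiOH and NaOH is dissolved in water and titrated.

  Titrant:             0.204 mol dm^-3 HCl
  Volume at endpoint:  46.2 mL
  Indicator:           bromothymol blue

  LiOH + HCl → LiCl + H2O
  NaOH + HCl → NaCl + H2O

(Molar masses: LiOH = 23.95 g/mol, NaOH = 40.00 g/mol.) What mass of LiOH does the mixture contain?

n(HCl) = 0.0462 × 0.204 = 9.42 × 10^-3 mol
Let x = n(LiOH), y = n(NaOH).
Titrant: 1x + 1y = 9.42 × 10^-3;  mass: 23.95x + 40.00y = 0.330
Solving, x = 2.93 × 10^-3 mol, y = 6.50 × 10^-3 mol
mass of LiOH = 2.93 × 10^-3 × 23.95 = 0.0701 g

0.0701 g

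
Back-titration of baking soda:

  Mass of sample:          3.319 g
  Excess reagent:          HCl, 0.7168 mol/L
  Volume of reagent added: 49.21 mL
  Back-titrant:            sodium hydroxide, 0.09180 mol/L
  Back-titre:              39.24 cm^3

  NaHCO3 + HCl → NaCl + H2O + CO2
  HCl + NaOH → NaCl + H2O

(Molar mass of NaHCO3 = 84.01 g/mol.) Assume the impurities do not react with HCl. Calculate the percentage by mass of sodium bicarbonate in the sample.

80.17 %

n(HCl) added = 0.04921 × 0.7168 = 0.03527 mol
n(NaOH) used in back-titration = 0.03924 × 0.09180 = 3.602 × 10^-3 mol
n(HCl) left over = 3.602 × 10^-3 mol (1:1 ratio)
n(HCl) consumed by analyte = 0.03527 − 3.602 × 10^-3 = 0.03167 mol
n(NaHCO3) = 0.03167 mol (1:1 ratio)
mass of NaHCO3 = 0.03167 × 84.01 = 2.661 g
% NaHCO3 = 2.661 / 3.319 × 100 = 80.17 %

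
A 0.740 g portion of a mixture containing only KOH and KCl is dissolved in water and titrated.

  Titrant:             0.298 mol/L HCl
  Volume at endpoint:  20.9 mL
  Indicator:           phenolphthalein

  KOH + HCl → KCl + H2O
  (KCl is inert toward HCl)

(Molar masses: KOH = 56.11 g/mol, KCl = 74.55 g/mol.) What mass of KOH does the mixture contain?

0.349 g

n(HCl) = 0.0209 × 0.298 = 6.23 × 10^-3 mol
Let x = n(KOH), y = n(KCl).
Titrant: 1x = 6.23 × 10^-3;  mass: 56.11x + 74.55y = 0.740
Solving, x = 6.23 × 10^-3 mol, y = 5.24 × 10^-3 mol
mass of KOH = 6.23 × 10^-3 × 56.11 = 0.349 g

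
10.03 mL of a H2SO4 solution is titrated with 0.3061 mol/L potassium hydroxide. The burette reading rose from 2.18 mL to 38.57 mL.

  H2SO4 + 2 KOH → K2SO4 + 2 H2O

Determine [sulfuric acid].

0.5553 mol/L

n(KOH) = 0.03639 L × 0.3061 mol/L = 0.01114 mol
From the 1:2 mole ratio, n(H2SO4) = 1/2 × 0.01114 = 5.569 × 10^-3 mol
[H2SO4] = 5.569 × 10^-3 mol / 0.01003 L = 0.5553 mol/L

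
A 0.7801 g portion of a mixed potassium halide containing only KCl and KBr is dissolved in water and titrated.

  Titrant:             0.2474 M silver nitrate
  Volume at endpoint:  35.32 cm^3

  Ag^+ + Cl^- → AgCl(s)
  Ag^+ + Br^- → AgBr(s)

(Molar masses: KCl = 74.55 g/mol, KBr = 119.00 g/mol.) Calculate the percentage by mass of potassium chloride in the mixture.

55.84 %

n(AgNO3) = 0.03532 × 0.2474 = 8.738 × 10^-3 mol
Let x = n(KCl), y = n(KBr).
Titrant: 1x + 1y = 8.738 × 10^-3;  mass: 74.55x + 119.00y = 0.7801
Solving, x = 5.843 × 10^-3 mol, y = 2.895 × 10^-3 mol
mass of KCl = 5.843 × 10^-3 × 74.55 = 0.4356 g
% KCl = 0.4356 / 0.7801 × 100 = 55.84 %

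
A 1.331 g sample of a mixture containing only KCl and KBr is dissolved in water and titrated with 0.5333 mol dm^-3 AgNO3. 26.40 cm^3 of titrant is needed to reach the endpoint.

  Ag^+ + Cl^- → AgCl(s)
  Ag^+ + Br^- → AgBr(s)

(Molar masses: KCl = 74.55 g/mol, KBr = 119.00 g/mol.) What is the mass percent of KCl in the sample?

43.40 %

n(AgNO3) = 0.02640 × 0.5333 = 0.01408 mol
Let x = n(KCl), y = n(KBr).
Titrant: 1x + 1y = 0.01408;  mass: 74.55x + 119.00y = 1.331
Solving, x = 7.748 × 10^-3 mol, y = 6.331 × 10^-3 mol
mass of KCl = 7.748 × 10^-3 × 74.55 = 0.5776 g
% KCl = 0.5776 / 1.331 × 100 = 43.40 %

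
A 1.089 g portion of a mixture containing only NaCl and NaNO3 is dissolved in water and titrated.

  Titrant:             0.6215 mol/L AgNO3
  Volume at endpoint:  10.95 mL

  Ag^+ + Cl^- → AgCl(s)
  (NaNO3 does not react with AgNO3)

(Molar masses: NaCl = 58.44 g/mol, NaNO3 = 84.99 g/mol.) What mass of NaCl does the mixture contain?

0.3977 g

n(AgNO3) = 0.01095 × 0.6215 = 6.805 × 10^-3 mol
Let x = n(NaCl), y = n(NaNO3).
Titrant: 1x = 6.805 × 10^-3;  mass: 58.44x + 84.99y = 1.089
Solving, x = 6.805 × 10^-3 mol, y = 8.134 × 10^-3 mol
mass of NaCl = 6.805 × 10^-3 × 58.44 = 0.3977 g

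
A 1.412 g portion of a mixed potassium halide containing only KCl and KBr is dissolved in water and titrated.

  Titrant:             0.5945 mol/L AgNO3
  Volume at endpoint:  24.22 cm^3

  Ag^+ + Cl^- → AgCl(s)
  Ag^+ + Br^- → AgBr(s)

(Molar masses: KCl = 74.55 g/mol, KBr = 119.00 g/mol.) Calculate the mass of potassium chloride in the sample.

n(AgNO3) = 0.02422 × 0.5945 = 0.01440 mol
Let x = n(KCl), y = n(KBr).
Titrant: 1x + 1y = 0.01440;  mass: 74.55x + 119.00y = 1.412
Solving, x = 6.782 × 10^-3 mol, y = 7.617 × 10^-3 mol
mass of KCl = 6.782 × 10^-3 × 74.55 = 0.5056 g

0.5056 g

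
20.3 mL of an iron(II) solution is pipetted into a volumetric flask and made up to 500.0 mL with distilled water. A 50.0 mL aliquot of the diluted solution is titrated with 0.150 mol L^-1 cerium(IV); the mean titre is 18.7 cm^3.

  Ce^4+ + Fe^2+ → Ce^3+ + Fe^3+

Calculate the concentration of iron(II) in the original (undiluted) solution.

1.38 mol/L

n(Ce4+) = 0.0187 × 0.150 = 2.80 × 10^-3 mol
n(Fe2+) in the aliquot = 2.80 × 10^-3 mol (1:1 ratio)
[Fe2+]_dilute = 2.80 × 10^-3 / 0.0500 = 0.0561 mol/L
Dilution factor = 500.0 / 20.3 = 24.63
[Fe2+]_stock = 0.0561 × 24.63 = 1.38 mol/L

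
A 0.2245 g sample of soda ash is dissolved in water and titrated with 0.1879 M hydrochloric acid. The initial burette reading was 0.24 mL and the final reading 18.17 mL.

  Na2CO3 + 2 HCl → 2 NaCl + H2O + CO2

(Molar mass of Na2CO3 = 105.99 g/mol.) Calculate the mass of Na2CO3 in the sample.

0.1785 g

n(HCl) = 0.01793 L × 0.1879 mol/L = 3.369 × 10^-3 mol
From the 1:2 ratio, n(Na2CO3) = 1/2 × 3.369 × 10^-3 = 1.685 × 10^-3 mol
mass of Na2CO3 = 1.685 × 10^-3 × 105.99 g/mol = 0.1785 g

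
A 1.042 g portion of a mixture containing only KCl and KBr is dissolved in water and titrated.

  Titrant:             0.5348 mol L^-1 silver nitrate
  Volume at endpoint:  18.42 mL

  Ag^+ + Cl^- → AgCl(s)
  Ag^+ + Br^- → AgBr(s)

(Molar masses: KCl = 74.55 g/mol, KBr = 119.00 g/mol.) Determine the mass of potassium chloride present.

0.2185 g

n(AgNO3) = 0.01842 × 0.5348 = 9.851 × 10^-3 mol
Let x = n(KCl), y = n(KBr).
Titrant: 1x + 1y = 9.851 × 10^-3;  mass: 74.55x + 119.00y = 1.042
Solving, x = 2.931 × 10^-3 mol, y = 6.920 × 10^-3 mol
mass of KCl = 2.931 × 10^-3 × 74.55 = 0.2185 g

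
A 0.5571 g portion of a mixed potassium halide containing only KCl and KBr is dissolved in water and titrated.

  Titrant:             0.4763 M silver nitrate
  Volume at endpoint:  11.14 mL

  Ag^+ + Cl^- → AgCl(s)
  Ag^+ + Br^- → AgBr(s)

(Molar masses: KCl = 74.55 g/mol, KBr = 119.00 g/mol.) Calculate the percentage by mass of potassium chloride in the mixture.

n(AgNO3) = 0.01114 × 0.4763 = 5.306 × 10^-3 mol
Let x = n(KCl), y = n(KBr).
Titrant: 1x + 1y = 5.306 × 10^-3;  mass: 74.55x + 119.00y = 0.5571
Solving, x = 1.672 × 10^-3 mol, y = 3.634 × 10^-3 mol
mass of KCl = 1.672 × 10^-3 × 74.55 = 0.1246 g
% KCl = 0.1246 / 0.5571 × 100 = 22.37 %

22.37 %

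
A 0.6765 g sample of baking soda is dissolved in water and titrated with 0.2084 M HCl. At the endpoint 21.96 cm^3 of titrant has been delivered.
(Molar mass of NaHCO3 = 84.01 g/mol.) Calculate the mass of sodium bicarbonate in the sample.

NaHCO3 + HCl → NaCl + H2O + CO2
n(HCl) = 0.02196 L × 0.2084 mol/L = 4.576 × 10^-3 mol
n(NaHCO3) = 4.576 × 10^-3 mol (1:1 ratio)
mass of NaHCO3 = 4.576 × 10^-3 × 84.01 g/mol = 0.3845 g

0.3845 g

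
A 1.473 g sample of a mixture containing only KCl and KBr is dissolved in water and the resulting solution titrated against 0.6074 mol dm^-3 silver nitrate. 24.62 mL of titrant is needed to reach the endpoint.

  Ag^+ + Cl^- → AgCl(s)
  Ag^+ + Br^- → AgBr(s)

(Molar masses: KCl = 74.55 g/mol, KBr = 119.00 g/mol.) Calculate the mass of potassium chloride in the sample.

n(AgNO3) = 0.02462 × 0.6074 = 0.01495 mol
Let x = n(KCl), y = n(KBr).
Titrant: 1x + 1y = 0.01495;  mass: 74.55x + 119.00y = 1.473
Solving, x = 6.896 × 10^-3 mol, y = 8.058 × 10^-3 mol
mass of KCl = 6.896 × 10^-3 × 74.55 = 0.5141 g

0.5141 g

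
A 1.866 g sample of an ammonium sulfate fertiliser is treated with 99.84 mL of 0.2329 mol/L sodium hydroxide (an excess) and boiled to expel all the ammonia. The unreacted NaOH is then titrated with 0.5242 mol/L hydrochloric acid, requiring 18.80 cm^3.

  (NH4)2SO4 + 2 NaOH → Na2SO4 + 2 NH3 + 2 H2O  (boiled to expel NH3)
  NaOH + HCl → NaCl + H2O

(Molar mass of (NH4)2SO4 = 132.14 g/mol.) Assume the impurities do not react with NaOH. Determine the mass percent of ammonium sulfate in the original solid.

n(NaOH) added = 0.09984 × 0.2329 = 0.02325 mol
n(HCl) used in back-titration = 0.01880 × 0.5242 = 9.855 × 10^-3 mol
n(NaOH) left over = 9.855 × 10^-3 mol (1:1 ratio)
n(NaOH) consumed by analyte = 0.02325 − 9.855 × 10^-3 = 0.01340 mol
From the 1:2 ratio, n((NH4)2SO4) = 1/2 × 0.01340 = 6.699 × 10^-3 mol
mass of (NH4)2SO4 = 6.699 × 10^-3 × 132.14 = 0.8852 g
% (NH4)2SO4 = 0.8852 / 1.866 × 100 = 47.44 %

47.44 %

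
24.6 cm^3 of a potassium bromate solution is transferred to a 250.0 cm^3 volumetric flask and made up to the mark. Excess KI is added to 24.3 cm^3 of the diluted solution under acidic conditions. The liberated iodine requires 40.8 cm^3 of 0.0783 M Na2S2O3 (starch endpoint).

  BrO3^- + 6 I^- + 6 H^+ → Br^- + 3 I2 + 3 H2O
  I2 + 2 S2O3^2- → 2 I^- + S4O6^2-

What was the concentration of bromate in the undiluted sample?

0.223 M

n(S2O3^2-) = 0.0408 × 0.0783 = 3.19 × 10^-3 mol
n(I2) = n(S2O3^2-)/2 = 1.60 × 10^-3 mol
From the 1:3 ratio, n(BrO3^-) in the aliquot = 1/3 × 1.60 × 10^-3 = 5.32 × 10^-4 mol
[BrO3^-]_dilute = 5.32 × 10^-4 / 0.0243 = 0.0219 mol/L
[BrO3^-]_original = 0.0219 × 250.0/24.6 = 0.223 mol/L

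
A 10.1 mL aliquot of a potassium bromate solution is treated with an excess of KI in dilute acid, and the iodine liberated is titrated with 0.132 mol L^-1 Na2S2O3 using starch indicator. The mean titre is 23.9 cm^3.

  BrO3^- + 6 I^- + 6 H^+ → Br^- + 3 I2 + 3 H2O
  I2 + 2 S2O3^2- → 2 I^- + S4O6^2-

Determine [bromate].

0.0521 mol/L

n(S2O3^2-) = 0.0239 × 0.132 = 3.15 × 10^-3 mol
n(I2) = n(S2O3^2-)/2 = 1.58 × 10^-3 mol
From the 1:3 ratio, n(BrO3^-) in the aliquot = 1/3 × 1.58 × 10^-3 = 5.26 × 10^-4 mol
[BrO3^-] = 5.26 × 10^-4 / 0.0101 = 0.0521 mol/L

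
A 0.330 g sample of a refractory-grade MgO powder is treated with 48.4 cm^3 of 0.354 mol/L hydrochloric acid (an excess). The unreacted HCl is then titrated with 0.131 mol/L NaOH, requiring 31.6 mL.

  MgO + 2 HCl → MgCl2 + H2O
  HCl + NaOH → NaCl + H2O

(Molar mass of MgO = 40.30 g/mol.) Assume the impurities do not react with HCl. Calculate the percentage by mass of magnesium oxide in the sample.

n(HCl) added = 0.0484 × 0.354 = 0.0171 mol
n(NaOH) used in back-titration = 0.0316 × 0.131 = 4.14 × 10^-3 mol
n(HCl) left over = 4.14 × 10^-3 mol (1:1 ratio)
n(HCl) consumed by analyte = 0.0171 − 4.14 × 10^-3 = 0.0130 mol
From the 1:2 ratio, n(MgO) = 1/2 × 0.0130 = 6.50 × 10^-3 mol
mass of MgO = 6.50 × 10^-3 × 40.30 = 0.262 g
% MgO = 0.262 / 0.330 × 100 = 79.3 %

79.3 %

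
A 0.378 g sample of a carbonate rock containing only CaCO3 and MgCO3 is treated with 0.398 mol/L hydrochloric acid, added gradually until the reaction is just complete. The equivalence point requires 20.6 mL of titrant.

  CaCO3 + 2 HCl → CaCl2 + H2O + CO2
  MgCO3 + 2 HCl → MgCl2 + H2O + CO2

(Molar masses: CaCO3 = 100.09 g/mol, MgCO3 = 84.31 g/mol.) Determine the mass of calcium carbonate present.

n(HCl) = 0.0206 × 0.398 = 8.20 × 10^-3 mol
Let x = n(CaCO3), y = n(MgCO3).
Titrant: 2x + 2y = 8.20 × 10^-3;  mass: 100.09x + 84.31y = 0.378
Solving, x = 2.05 × 10^-3 mol, y = 2.05 × 10^-3 mol
mass of CaCO3 = 2.05 × 10^-3 × 100.09 = 0.205 g

0.205 g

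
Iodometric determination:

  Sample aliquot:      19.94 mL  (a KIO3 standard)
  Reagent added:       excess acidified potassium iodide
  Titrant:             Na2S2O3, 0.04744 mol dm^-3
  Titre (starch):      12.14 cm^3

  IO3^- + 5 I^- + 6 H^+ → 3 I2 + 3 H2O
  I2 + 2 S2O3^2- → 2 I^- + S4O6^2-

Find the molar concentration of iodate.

0.004814 mol/L

n(S2O3^2-) = 0.01214 × 0.04744 = 5.759 × 10^-4 mol
n(I2) = n(S2O3^2-)/2 = 2.880 × 10^-4 mol
From the 1:3 ratio, n(IO3^-) in the aliquot = 1/3 × 2.880 × 10^-4 = 9.599 × 10^-5 mol
[IO3^-] = 9.599 × 10^-5 / 0.01994 = 0.004814 mol/L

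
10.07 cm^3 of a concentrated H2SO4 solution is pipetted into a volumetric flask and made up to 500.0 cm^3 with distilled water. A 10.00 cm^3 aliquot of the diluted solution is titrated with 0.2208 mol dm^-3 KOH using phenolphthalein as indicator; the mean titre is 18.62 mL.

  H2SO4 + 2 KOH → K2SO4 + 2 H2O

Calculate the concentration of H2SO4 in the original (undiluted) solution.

n(KOH) = 0.01862 × 0.2208 = 4.111 × 10^-3 mol
From the 1:2 ratio, n(H2SO4) in the aliquot = 1/2 × 4.111 × 10^-3 = 2.056 × 10^-3 mol
[H2SO4]_dilute = 2.056 × 10^-3 / 0.01000 = 0.2056 mol/L
Dilution factor = 500.0 / 10.07 = 49.65
[H2SO4]_stock = 0.2056 × 49.65 = 10.21 mol/L

10.21 mol/L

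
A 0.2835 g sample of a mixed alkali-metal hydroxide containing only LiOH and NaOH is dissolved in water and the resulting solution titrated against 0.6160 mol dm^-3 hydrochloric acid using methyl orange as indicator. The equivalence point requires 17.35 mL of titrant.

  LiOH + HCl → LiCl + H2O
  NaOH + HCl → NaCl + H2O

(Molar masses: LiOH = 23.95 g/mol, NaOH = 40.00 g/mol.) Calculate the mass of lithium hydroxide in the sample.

n(HCl) = 0.01735 × 0.6160 = 0.01069 mol
Let x = n(LiOH), y = n(NaOH).
Titrant: 1x + 1y = 0.01069;  mass: 23.95x + 40.00y = 0.2835
Solving, x = 8.972 × 10^-3 mol, y = 1.715 × 10^-3 mol
mass of LiOH = 8.972 × 10^-3 × 23.95 = 0.2149 g

0.2149 g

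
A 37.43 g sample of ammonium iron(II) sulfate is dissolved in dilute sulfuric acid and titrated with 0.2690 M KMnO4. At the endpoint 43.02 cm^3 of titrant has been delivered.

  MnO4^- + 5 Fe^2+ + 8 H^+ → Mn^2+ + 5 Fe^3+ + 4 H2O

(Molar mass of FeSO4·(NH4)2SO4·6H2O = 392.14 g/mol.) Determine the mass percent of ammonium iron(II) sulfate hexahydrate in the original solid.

n(KMnO4) = 0.04302 L × 0.2690 mol/L = 0.01157 mol
From the 5:1 ratio, n(FeSO4·(NH4)2SO4·6H2O) = 5/1 × 0.01157 = 0.05786 mol
mass of FeSO4·(NH4)2SO4·6H2O = 0.05786 × 392.14 g/mol = 22.69 g
% FeSO4·(NH4)2SO4·6H2O = 22.69 / 37.43 × 100 = 60.62 %

60.62 %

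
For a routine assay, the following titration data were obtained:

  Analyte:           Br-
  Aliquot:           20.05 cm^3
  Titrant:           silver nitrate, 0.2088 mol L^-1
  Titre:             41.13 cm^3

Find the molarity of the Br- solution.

0.4283 mol/L

Ag^+ + Br^- → AgBr(s)
n(AgNO3) = 0.04113 L × 0.2088 mol/L = 8.588 × 10^-3 mol
n(Br-) = 8.588 × 10^-3 mol (1:1 mole ratio)
[Br-] = 8.588 × 10^-3 mol / 0.02005 L = 0.4283 mol/L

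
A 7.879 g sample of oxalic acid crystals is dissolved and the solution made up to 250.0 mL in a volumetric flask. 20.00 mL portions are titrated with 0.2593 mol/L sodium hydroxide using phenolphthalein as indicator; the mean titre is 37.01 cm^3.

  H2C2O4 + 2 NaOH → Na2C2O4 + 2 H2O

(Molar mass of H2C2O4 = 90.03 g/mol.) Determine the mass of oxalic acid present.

5.400 g

n(NaOH) per titration = 0.03701 × 0.2593 = 9.597 × 10^-3 mol
From the 1:2 ratio, n(H2C2O4) in each aliquot = 1/2 × 9.597 × 10^-3 = 4.798 × 10^-3 mol
n(H2C2O4) in the whole flask = 4.798 × 10^-3 × 250.0/20.00 = 0.05998 mol
mass of H2C2O4 = 0.05998 × 90.03 = 5.400 g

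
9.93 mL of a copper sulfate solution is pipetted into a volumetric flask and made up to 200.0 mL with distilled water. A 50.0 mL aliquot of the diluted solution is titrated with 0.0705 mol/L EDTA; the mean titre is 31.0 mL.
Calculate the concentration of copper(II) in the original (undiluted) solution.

0.880 mol/L

Cu^2+ + EDTA^4- → [Cu(EDTA)]^2-
n(EDTA) = 0.0310 × 0.0705 = 2.19 × 10^-3 mol
n(Cu2+) in the aliquot = 2.19 × 10^-3 mol (1:1 ratio)
[Cu2+]_dilute = 2.19 × 10^-3 / 0.0500 = 0.0437 mol/L
Dilution factor = 200.0 / 9.93 = 20.14
[Cu2+]_stock = 0.0437 × 20.14 = 0.880 mol/L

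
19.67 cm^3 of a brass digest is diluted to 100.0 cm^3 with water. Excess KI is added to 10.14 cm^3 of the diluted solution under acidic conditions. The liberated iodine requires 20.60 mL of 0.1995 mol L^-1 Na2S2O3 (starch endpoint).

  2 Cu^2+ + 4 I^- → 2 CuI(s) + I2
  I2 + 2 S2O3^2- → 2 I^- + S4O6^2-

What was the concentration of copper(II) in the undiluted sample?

n(S2O3^2-) = 0.02060 × 0.1995 = 4.110 × 10^-3 mol
n(I2) = n(S2O3^2-)/2 = 2.055 × 10^-3 mol
From the 2:1 ratio, n(Cu2+) in the aliquot = 2/1 × 2.055 × 10^-3 = 4.110 × 10^-3 mol
[Cu2+]_dilute = 4.110 × 10^-3 / 0.01014 = 0.4053 mol/L
[Cu2+]_original = 0.4053 × 100.0/19.67 = 2.060 mol/L

2.060 mol/L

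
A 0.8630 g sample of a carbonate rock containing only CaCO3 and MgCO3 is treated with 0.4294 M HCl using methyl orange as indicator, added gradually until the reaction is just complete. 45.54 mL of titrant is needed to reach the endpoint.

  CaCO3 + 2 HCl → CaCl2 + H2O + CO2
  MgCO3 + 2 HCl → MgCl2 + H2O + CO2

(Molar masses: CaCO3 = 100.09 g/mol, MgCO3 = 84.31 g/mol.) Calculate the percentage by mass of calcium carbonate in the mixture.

n(HCl) = 0.04554 × 0.4294 = 0.01955 mol
Let x = n(CaCO3), y = n(MgCO3).
Titrant: 2x + 2y = 0.01955;  mass: 100.09x + 84.31y = 0.8630
Solving, x = 2.450 × 10^-3 mol, y = 7.327 × 10^-3 mol
mass of CaCO3 = 2.450 × 10^-3 × 100.09 = 0.2452 g
% CaCO3 = 0.2452 / 0.8630 × 100 = 28.42 %

28.42 %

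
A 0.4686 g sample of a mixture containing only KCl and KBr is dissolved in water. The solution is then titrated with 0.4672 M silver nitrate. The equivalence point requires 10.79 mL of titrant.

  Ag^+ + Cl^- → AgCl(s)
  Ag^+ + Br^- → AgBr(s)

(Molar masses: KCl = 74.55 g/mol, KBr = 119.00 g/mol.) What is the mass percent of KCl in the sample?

46.99 %

n(AgNO3) = 0.01079 × 0.4672 = 5.041 × 10^-3 mol
Let x = n(KCl), y = n(KBr).
Titrant: 1x + 1y = 5.041 × 10^-3;  mass: 74.55x + 119.00y = 0.4686
Solving, x = 2.954 × 10^-3 mol, y = 2.087 × 10^-3 mol
mass of KCl = 2.954 × 10^-3 × 74.55 = 0.2202 g
% KCl = 0.2202 / 0.4686 × 100 = 46.99 %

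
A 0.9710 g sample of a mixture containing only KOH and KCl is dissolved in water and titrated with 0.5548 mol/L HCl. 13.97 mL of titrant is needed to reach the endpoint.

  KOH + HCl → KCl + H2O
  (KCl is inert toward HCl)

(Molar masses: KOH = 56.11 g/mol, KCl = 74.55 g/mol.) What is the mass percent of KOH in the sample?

44.79 %

n(HCl) = 0.01397 × 0.5548 = 7.751 × 10^-3 mol
Let x = n(KOH), y = n(KCl).
Titrant: 1x = 7.751 × 10^-3;  mass: 56.11x + 74.55y = 0.9710
Solving, x = 7.751 × 10^-3 mol, y = 7.191 × 10^-3 mol
mass of KOH = 7.751 × 10^-3 × 56.11 = 0.4349 g
% KOH = 0.4349 / 0.9710 × 100 = 44.79 %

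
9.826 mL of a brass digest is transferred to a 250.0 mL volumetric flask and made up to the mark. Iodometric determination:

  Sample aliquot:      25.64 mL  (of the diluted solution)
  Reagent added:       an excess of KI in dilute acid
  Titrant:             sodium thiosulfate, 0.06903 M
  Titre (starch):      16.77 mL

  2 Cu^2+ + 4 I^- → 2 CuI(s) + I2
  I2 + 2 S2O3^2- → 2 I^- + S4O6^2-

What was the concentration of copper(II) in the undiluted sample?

1.149 M

n(S2O3^2-) = 0.01677 × 0.06903 = 1.158 × 10^-3 mol
n(I2) = n(S2O3^2-)/2 = 5.788 × 10^-4 mol
From the 2:1 ratio, n(Cu2+) in the aliquot = 2/1 × 5.788 × 10^-4 = 1.158 × 10^-3 mol
[Cu2+]_dilute = 1.158 × 10^-3 / 0.02564 = 0.04515 mol/L
[Cu2+]_original = 0.04515 × 250.0/9.826 = 1.149 mol/L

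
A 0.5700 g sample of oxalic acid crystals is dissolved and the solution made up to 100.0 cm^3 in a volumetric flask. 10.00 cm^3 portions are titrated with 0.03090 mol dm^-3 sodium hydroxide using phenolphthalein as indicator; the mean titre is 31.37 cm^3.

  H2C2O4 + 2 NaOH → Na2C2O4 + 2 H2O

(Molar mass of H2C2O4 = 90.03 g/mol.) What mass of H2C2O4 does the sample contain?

n(NaOH) per titration = 0.03137 × 0.03090 = 9.693 × 10^-4 mol
From the 1:2 ratio, n(H2C2O4) in each aliquot = 1/2 × 9.693 × 10^-4 = 4.847 × 10^-4 mol
n(H2C2O4) in the whole flask = 4.847 × 10^-4 × 100.0/10.00 = 4.847 × 10^-3 mol
mass of H2C2O4 = 4.847 × 10^-3 × 90.03 = 0.4363 g

0.4363 g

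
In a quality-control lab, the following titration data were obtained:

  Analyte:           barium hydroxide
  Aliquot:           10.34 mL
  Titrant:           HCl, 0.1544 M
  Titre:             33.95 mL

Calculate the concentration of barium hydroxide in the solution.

0.2535 M

Ba(OH)2 + 2 HCl → BaCl2 + 2 H2O
n(HCl) = 0.03395 L × 0.1544 mol/L = 5.242 × 10^-3 mol
From the 1:2 mole ratio, n(Ba(OH)2) = 1/2 × 5.242 × 10^-3 = 2.621 × 10^-3 mol
[Ba(OH)2] = 2.621 × 10^-3 mol / 0.01034 L = 0.2535 mol/L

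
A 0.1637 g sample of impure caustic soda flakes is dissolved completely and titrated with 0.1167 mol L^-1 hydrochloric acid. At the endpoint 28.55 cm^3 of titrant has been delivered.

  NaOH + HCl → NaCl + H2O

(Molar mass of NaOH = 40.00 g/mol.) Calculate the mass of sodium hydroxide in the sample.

n(HCl) = 0.02855 L × 0.1167 mol/L = 3.332 × 10^-3 mol
n(NaOH) = 3.332 × 10^-3 mol (1:1 ratio)
mass of NaOH = 3.332 × 10^-3 × 40.00 g/mol = 0.1333 g

0.1333 g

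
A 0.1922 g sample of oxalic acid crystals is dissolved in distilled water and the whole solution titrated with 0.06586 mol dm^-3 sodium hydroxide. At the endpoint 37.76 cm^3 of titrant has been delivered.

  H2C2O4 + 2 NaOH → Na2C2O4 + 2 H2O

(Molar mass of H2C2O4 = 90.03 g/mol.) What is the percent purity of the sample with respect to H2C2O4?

n(NaOH) = 0.03776 L × 0.06586 mol/L = 2.487 × 10^-3 mol
From the 1:2 ratio, n(H2C2O4) = 1/2 × 2.487 × 10^-3 = 1.243 × 10^-3 mol
mass of H2C2O4 = 1.243 × 10^-3 × 90.03 g/mol = 0.1119 g
% H2C2O4 = 0.1119 / 0.1922 × 100 = 58.24 %

58.24 %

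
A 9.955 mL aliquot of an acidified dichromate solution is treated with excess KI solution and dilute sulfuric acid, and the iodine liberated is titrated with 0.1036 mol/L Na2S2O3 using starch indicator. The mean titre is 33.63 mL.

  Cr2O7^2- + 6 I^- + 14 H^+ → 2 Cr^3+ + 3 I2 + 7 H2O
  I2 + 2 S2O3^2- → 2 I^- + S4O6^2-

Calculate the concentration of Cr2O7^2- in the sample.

0.05833 mol/L

n(S2O3^2-) = 0.03363 × 0.1036 = 3.484 × 10^-3 mol
n(I2) = n(S2O3^2-)/2 = 1.742 × 10^-3 mol
From the 1:3 ratio, n(Cr2O7^2-) in the aliquot = 1/3 × 1.742 × 10^-3 = 5.807 × 10^-4 mol
[Cr2O7^2-] = 5.807 × 10^-4 / 0.009955 = 0.05833 mol/L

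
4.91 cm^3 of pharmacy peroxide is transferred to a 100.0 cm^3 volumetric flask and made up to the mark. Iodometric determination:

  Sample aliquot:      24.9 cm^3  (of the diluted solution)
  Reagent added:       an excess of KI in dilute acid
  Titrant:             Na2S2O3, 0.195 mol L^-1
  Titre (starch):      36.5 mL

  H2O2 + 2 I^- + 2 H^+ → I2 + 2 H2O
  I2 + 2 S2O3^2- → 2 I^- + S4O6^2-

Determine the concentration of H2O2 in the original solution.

2.91 mol/L

n(S2O3^2-) = 0.0365 × 0.195 = 7.12 × 10^-3 mol
n(I2) = n(S2O3^2-)/2 = 3.56 × 10^-3 mol
n(H2O2) in the aliquot = 3.56 × 10^-3 mol (1:1 ratio)
[H2O2]_dilute = 3.56 × 10^-3 / 0.0249 = 0.143 mol/L
[H2O2]_original = 0.143 × 100.0/4.91 = 2.91 mol/L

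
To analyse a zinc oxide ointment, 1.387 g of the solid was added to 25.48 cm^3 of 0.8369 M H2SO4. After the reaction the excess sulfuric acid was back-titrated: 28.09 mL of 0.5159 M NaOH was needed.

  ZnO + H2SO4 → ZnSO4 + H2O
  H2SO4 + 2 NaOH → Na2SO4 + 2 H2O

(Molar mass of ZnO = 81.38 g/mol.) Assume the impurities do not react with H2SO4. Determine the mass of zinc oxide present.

n(H2SO4) added = 0.02548 × 0.8369 = 0.02132 mol
n(NaOH) used in back-titration = 0.02809 × 0.5159 = 0.01449 mol
From the 1:2 ratio, n(H2SO4) left over = 1/2 × 0.01449 = 7.246 × 10^-3 mol
n(H2SO4) consumed by analyte = 0.02132 − 7.246 × 10^-3 = 0.01408 mol
n(ZnO) = 0.01408 mol (1:1 ratio)
mass of ZnO = 0.01408 × 81.38 = 1.146 g

1.146 g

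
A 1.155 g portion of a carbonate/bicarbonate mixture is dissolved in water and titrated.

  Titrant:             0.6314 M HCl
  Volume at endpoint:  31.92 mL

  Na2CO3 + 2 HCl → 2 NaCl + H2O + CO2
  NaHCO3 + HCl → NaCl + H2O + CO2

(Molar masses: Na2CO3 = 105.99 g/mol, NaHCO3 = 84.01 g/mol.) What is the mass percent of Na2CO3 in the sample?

n(HCl) = 0.03192 × 0.6314 = 0.02015 mol
Let x = n(Na2CO3), y = n(NaHCO3).
Titrant: 2x + 1y = 0.02015;  mass: 105.99x + 84.01y = 1.155
Solving, x = 8.676 × 10^-3 mol, y = 2.803 × 10^-3 mol
mass of Na2CO3 = 8.676 × 10^-3 × 105.99 = 0.9196 g
% Na2CO3 = 0.9196 / 1.155 × 100 = 79.61 %

79.61 %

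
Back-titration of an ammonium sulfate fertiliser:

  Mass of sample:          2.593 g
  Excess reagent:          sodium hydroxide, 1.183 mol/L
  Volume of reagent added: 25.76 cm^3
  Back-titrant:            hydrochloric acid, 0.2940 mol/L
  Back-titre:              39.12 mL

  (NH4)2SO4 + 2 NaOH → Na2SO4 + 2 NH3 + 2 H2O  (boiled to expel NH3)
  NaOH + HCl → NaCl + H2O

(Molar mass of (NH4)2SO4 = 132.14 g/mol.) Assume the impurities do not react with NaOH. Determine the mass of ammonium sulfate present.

n(NaOH) added = 0.02576 × 1.183 = 0.03047 mol
n(HCl) used in back-titration = 0.03912 × 0.2940 = 0.01150 mol
n(NaOH) left over = 0.01150 mol (1:1 ratio)
n(NaOH) consumed by analyte = 0.03047 − 0.01150 = 0.01897 mol
From the 1:2 ratio, n((NH4)2SO4) = 1/2 × 0.01897 = 9.486 × 10^-3 mol
mass of (NH4)2SO4 = 9.486 × 10^-3 × 132.14 = 1.254 g

1.254 g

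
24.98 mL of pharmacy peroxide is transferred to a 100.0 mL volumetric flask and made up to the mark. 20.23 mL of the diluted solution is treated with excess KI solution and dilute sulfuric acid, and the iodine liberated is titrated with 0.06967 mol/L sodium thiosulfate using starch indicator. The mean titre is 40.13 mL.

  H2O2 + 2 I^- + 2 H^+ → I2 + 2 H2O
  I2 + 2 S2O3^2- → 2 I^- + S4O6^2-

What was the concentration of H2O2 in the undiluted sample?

n(S2O3^2-) = 0.04013 × 0.06967 = 2.796 × 10^-3 mol
n(I2) = n(S2O3^2-)/2 = 1.398 × 10^-3 mol
n(H2O2) in the aliquot = 1.398 × 10^-3 mol (1:1 ratio)
[H2O2]_dilute = 1.398 × 10^-3 / 0.02023 = 0.06910 mol/L
[H2O2]_original = 0.06910 × 100.0/24.98 = 0.2766 mol/L

0.2766 mol/L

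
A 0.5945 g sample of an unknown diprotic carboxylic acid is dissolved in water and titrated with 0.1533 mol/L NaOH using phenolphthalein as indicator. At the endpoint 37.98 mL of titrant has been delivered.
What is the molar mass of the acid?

n(NaOH) = 0.03798 L × 0.1533 mol/L = 5.822 × 10^-3 mol
From the 1:2 ratio, n(H2A) = 1/2 × 5.822 × 10^-3 = 2.911 × 10^-3 mol
M = m / n = 0.5945 g / 2.911 × 10^-3 mol = 204.2 g/mol

204.2 g/mol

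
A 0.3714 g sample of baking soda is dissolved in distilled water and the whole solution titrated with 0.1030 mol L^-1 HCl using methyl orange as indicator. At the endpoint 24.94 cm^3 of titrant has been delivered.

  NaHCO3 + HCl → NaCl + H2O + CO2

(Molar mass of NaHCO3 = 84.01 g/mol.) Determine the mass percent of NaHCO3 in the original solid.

n(HCl) = 0.02494 L × 0.1030 mol/L = 2.569 × 10^-3 mol
n(NaHCO3) = 2.569 × 10^-3 mol (1:1 ratio)
mass of NaHCO3 = 2.569 × 10^-3 × 84.01 g/mol = 0.2158 g
% NaHCO3 = 0.2158 / 0.3714 × 100 = 58.11 %

58.11 %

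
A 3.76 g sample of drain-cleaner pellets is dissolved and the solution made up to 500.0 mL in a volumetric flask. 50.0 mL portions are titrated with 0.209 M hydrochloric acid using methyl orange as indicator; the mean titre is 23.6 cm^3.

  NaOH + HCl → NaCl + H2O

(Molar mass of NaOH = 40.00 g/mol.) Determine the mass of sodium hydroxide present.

1.97 g

n(HCl) per titration = 0.0236 × 0.209 = 4.93 × 10^-3 mol
n(NaOH) in each aliquot = 4.93 × 10^-3 mol (1:1 ratio)
n(NaOH) in the whole flask = 4.93 × 10^-3 × 500.0/50.0 = 0.0493 mol
mass of NaOH = 0.0493 × 40.00 = 1.97 g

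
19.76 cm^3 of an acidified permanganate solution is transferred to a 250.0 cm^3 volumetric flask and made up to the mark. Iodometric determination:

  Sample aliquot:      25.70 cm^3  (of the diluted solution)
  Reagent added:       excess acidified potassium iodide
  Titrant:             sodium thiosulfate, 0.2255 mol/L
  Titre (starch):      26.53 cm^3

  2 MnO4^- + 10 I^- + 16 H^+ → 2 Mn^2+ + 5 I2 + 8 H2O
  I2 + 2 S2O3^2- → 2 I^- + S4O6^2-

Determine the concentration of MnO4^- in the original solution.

n(S2O3^2-) = 0.02653 × 0.2255 = 5.983 × 10^-3 mol
n(I2) = n(S2O3^2-)/2 = 2.991 × 10^-3 mol
From the 2:5 ratio, n(MnO4^-) in the aliquot = 2/5 × 2.991 × 10^-3 = 1.197 × 10^-3 mol
[MnO4^-]_dilute = 1.197 × 10^-3 / 0.02570 = 0.04656 mol/L
[MnO4^-]_original = 0.04656 × 250.0/19.76 = 0.5890 mol/L

0.5890 mol/L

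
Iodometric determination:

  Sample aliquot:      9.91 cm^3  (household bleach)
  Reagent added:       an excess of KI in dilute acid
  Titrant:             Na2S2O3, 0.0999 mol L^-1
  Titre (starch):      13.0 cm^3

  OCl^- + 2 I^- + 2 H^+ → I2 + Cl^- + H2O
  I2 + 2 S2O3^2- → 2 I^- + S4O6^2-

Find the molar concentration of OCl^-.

n(S2O3^2-) = 0.0130 × 0.0999 = 1.30 × 10^-3 mol
n(I2) = n(S2O3^2-)/2 = 6.49 × 10^-4 mol
n(OCl^-) in the aliquot = 6.49 × 10^-4 mol (1:1 ratio)
[OCl^-] = 6.49 × 10^-4 / 0.00991 = 0.0655 mol/L

0.0655 mol/L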